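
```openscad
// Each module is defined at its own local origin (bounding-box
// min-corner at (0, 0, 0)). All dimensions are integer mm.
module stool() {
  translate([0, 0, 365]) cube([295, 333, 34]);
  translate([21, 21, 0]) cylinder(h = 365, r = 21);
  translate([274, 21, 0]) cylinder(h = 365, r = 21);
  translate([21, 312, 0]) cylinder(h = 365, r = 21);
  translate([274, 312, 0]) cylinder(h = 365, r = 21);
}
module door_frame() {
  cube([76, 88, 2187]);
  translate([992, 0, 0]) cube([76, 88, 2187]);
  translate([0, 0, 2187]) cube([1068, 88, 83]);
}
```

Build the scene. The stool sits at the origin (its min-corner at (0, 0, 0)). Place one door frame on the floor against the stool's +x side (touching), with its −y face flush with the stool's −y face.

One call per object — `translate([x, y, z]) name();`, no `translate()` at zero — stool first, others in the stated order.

stool();
translate([295, 0, 0]) door_frame();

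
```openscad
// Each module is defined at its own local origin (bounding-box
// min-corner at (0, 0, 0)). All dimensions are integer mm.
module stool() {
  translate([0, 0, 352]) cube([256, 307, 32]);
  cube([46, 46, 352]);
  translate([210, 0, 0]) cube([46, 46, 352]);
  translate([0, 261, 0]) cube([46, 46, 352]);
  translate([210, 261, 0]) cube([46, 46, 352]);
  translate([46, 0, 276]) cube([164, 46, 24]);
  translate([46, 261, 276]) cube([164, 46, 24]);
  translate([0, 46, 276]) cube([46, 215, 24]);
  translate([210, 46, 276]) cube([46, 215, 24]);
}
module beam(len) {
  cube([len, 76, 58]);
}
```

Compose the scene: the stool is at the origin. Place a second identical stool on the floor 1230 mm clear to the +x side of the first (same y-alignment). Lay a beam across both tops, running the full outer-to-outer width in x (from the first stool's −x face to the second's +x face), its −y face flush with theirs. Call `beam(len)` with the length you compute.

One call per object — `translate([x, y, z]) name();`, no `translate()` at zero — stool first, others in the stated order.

stool();
translate([1486, 0, 0]) stool();
translate([0, 0, 384]) beam(1742);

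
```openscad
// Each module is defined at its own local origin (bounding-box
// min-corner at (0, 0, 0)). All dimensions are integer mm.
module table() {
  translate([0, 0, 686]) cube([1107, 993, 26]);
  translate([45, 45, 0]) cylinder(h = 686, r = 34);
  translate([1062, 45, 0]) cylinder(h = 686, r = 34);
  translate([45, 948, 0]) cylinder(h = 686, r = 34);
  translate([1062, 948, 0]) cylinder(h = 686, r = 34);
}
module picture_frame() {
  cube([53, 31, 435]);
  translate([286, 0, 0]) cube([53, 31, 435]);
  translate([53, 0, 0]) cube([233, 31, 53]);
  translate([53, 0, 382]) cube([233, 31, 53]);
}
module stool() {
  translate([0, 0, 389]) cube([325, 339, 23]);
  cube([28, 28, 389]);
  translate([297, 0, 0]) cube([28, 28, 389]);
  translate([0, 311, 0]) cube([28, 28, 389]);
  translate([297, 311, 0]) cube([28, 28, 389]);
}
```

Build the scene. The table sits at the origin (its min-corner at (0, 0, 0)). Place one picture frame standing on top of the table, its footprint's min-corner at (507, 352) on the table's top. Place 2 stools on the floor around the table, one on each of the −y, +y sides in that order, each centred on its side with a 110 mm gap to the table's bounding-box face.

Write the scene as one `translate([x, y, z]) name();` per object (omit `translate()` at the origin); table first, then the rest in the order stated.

table();
translate([507, 352, 712]) picture_frame();
translate([391, -449, 0]) stool();
translate([391, 1103, 0]) stool();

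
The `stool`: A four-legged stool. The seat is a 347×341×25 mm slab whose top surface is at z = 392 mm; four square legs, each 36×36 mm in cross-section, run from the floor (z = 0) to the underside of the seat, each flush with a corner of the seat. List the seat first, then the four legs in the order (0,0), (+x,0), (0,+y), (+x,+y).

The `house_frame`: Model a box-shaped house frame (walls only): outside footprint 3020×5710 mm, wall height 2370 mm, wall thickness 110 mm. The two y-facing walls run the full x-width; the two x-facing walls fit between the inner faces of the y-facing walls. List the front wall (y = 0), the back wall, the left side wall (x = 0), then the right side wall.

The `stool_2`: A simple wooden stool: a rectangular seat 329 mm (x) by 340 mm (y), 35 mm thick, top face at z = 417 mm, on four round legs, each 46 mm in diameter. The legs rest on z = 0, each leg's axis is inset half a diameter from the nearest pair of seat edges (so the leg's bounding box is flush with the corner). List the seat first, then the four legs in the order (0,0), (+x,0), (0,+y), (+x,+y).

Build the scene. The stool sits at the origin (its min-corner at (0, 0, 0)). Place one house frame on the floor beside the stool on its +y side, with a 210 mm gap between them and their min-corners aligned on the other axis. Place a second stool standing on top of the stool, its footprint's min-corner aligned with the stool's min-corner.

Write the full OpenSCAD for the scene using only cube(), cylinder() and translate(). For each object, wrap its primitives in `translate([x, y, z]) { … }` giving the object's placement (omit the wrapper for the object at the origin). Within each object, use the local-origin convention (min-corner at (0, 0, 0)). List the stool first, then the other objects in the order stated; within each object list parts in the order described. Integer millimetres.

translate([0, 0, 367]) cube([347, 341, 25]);
cube([36, 36, 367]);
translate([311, 0, 0]) cube([36, 36, 367]);
translate([0, 305, 0]) cube([36, 36, 367]);
translate([311, 305, 0]) cube([36, 36, 367]);
translate([0, 551, 0]) {
  cube([3020, 110, 2370]);
  translate([0, 5600, 0]) cube([3020, 110, 2370]);
  translate([0, 110, 0]) cube([110, 5490, 2370]);
  translate([2910, 110, 0]) cube([110, 5490, 2370]);
}
translate([0, 0, 392]) {
  translate([0, 0, 382]) cube([329, 340, 35]);
  translate([23, 23, 0]) cylinder(h = 382, r = 23);
  translate([306, 23, 0]) cylinder(h = 382, r = 23);
  translate([23, 317, 0]) cylinder(h = 382, r = 23);
  translate([306, 317, 0]) cylinder(h = 382, r = 23);
}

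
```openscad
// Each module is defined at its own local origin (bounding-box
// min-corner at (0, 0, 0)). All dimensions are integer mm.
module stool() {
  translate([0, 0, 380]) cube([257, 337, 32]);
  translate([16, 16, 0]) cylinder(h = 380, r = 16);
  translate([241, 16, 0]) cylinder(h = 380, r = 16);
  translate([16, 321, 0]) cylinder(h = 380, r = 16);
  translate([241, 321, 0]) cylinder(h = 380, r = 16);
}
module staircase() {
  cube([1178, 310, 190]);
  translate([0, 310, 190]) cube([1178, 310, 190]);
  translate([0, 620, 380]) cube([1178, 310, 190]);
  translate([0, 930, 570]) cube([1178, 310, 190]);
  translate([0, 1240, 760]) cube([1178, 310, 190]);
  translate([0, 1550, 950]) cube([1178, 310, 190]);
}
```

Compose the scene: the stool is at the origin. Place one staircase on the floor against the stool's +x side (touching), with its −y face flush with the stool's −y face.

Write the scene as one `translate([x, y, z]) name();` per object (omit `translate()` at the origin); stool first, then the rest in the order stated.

stool();
translate([257, 0, 0]) staircase();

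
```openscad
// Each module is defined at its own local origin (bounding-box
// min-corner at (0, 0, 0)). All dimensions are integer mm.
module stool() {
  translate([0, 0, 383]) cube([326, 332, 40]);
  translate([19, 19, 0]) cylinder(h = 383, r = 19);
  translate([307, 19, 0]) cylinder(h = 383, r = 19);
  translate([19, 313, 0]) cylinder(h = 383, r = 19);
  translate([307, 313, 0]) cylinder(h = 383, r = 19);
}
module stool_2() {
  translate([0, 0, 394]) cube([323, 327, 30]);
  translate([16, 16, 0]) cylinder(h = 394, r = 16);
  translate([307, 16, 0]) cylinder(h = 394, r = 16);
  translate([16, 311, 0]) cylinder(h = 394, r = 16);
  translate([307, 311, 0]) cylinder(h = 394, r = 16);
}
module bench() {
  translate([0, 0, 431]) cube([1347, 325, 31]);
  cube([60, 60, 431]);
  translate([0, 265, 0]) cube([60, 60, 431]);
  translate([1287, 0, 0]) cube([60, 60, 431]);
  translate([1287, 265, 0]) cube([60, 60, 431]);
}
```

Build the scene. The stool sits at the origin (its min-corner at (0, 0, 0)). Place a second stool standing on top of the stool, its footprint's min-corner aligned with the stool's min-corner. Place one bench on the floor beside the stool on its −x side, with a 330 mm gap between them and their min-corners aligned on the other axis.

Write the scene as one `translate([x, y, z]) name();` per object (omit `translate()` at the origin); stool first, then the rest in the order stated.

stool();
translate([0, 0, 423]) stool_2();
translate([-1677, 0, 0]) bench();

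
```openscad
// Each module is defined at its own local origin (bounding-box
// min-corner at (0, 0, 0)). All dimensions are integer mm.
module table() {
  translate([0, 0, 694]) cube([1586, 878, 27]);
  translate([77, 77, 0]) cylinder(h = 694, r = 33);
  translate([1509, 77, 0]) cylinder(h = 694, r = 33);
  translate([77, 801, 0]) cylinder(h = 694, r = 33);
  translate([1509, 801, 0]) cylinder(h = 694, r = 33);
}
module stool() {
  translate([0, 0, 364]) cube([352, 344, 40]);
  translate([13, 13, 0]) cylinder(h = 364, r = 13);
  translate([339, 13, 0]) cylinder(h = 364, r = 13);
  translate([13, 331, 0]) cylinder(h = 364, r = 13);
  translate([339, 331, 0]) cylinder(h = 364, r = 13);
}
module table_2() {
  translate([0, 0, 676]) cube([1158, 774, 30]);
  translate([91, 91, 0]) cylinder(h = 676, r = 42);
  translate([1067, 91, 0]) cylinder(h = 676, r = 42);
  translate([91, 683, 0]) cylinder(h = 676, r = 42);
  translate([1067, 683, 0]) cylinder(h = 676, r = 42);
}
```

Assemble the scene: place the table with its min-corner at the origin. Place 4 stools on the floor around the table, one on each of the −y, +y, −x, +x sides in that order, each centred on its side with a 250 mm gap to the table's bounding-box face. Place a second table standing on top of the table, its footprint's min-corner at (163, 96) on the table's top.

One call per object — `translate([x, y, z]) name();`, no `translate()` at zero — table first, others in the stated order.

table();
translate([617, -594, 0]) stool();
translate([617, 1128, 0]) stool();
translate([-602, 267, 0]) stool();
translate([1836, 267, 0]) stool();
translate([163, 96, 721]) table_2();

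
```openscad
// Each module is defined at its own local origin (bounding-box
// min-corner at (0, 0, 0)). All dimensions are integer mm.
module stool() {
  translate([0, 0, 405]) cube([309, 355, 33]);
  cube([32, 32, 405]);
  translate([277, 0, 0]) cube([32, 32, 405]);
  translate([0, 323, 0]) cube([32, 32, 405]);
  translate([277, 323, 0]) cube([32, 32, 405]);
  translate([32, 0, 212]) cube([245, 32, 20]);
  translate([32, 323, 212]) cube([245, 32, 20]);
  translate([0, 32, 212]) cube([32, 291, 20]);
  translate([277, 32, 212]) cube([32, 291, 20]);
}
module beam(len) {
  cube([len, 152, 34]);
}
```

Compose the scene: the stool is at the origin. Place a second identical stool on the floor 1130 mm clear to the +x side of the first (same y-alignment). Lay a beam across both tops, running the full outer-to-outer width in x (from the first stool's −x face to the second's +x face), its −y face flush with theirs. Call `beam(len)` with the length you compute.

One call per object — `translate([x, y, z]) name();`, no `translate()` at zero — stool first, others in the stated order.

stool();
translate([1439, 0, 0]) stool();
translate([0, 0, 438]) beam(1748);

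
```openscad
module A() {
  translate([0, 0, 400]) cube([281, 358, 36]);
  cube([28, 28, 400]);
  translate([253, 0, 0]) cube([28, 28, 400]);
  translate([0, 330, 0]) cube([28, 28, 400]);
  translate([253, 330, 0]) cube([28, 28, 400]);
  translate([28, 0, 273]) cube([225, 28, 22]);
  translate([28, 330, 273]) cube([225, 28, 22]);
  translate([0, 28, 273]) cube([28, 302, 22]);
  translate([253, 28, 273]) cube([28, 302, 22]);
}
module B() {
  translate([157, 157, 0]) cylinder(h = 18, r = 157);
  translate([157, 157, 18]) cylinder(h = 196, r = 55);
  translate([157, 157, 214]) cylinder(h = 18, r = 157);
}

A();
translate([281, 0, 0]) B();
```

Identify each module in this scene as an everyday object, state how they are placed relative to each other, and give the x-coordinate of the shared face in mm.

The stool's +x face and the spool's −x face are both at x = 281 mm.

A is a stool. B is a spool. The spool is against the stool's +x side, with their −y faces flush. The x-coordinate of the shared face is 281 mm.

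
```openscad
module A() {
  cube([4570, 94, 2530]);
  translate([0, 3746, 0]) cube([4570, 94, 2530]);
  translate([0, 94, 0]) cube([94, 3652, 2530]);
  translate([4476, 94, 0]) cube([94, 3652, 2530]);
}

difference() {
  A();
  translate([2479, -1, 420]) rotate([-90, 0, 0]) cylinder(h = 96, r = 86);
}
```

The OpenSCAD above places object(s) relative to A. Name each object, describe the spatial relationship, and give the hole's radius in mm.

The subtracted cylinder has r = 86 mm.

A is a house frame. The house frame has a circular hole through its front wall. The hole's radius is 86 mm.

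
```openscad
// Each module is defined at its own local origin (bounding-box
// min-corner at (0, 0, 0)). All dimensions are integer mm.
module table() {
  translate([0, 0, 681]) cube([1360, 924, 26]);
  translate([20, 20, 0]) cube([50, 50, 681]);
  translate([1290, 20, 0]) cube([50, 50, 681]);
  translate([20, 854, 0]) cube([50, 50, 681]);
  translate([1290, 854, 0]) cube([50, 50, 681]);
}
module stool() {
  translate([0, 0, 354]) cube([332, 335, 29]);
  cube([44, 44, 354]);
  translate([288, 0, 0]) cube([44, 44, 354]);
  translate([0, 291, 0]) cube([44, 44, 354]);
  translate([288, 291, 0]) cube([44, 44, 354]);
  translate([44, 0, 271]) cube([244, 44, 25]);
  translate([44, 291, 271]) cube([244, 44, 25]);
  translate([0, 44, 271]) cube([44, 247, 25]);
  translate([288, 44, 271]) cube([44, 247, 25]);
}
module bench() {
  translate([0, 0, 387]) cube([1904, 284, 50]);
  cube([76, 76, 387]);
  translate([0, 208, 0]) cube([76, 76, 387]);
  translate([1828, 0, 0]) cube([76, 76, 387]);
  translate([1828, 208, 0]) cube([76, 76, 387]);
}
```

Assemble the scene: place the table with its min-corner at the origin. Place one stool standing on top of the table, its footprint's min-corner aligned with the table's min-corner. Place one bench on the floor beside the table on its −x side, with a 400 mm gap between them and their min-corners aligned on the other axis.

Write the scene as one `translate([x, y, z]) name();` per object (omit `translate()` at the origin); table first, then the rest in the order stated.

table();
translate([0, 0, 707]) stool();
translate([-2304, 0, 0]) bench();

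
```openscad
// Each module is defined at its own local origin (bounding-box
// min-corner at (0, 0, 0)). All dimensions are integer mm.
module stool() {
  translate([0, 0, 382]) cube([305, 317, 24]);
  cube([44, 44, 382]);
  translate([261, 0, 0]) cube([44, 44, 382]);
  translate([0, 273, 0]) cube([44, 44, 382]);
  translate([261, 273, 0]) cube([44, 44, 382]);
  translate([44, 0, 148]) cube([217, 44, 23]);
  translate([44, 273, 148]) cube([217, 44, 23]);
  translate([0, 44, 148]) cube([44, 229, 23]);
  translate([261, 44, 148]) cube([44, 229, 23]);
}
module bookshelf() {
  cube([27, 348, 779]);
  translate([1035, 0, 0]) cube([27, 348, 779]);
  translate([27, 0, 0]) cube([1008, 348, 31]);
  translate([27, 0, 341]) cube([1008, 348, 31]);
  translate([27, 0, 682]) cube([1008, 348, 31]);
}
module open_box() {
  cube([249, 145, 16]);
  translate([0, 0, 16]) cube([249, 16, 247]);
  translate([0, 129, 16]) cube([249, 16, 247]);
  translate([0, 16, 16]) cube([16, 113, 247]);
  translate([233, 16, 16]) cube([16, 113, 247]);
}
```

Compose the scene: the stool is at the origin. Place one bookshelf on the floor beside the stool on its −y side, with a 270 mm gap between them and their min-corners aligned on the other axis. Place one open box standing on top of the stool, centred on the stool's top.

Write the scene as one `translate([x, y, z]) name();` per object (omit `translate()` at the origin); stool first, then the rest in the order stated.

stool();
translate([0, -618, 0]) bookshelf();
translate([28, 86, 406]) open_box();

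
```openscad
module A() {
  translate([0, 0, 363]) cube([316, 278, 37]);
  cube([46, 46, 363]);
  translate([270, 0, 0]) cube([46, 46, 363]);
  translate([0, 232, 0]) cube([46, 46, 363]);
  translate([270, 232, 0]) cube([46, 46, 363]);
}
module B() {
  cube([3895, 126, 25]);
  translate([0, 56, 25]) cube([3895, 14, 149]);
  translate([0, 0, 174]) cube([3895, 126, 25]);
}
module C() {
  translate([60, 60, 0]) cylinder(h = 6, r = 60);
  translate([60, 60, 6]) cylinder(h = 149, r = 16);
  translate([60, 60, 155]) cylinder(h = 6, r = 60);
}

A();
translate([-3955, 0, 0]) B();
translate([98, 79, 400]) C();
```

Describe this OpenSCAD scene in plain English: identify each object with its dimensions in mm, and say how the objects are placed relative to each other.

A is a four-legged stool. The seat is a 316×278×37 mm slab whose top surface is at z = 400 mm; four square legs, each 46×46 mm in cross-section, run from the floor (z = 0) to the underside of the seat, each flush with a corner of the seat.

B is an I-beam lying along x, 3895 mm long. Overall section height 199 mm. Two flanges 126 mm wide (y) and 25 mm thick, one on the floor and one at the top; a web 14 mm thick runs between them, centred on the flange width.

C is a spool: two coaxial disc flanges of radius 60 mm and thickness 6 mm, joined by a core cylinder of radius 16 mm and height 149 mm. The lower flange rests on z = 0 and the three cylinders share a vertical axis.

The I-beam is on the floor beside the stool on its −x side. The spool is on top of the stool, centred.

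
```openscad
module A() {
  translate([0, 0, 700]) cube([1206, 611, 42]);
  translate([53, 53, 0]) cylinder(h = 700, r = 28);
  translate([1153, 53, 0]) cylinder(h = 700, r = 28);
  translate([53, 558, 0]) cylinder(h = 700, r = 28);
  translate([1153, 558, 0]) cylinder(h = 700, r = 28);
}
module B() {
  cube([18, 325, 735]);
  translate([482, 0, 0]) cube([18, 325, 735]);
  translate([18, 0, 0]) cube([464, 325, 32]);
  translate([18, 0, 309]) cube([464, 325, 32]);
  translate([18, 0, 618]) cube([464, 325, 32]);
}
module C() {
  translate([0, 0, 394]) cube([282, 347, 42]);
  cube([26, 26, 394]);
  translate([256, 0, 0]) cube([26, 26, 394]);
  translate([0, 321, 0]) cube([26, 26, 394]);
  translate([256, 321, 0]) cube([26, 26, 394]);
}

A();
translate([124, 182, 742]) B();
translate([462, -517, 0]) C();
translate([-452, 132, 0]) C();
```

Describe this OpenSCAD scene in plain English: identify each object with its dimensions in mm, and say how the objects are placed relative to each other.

A is a rectangular dining table. The top is 1206×611×42 mm with its upper surface at z = 742 mm. It stands on four round legs of 56 mm diameter, each leg's bounding box inset 25 mm from the nearest pair of top edges, running from the floor to the underside of the top.

B is an open bookshelf. Two side panels, each 18 mm thick, 325 mm deep and 735 mm tall, stand 500 mm apart (outside-to-outside). Between them sit 3 shelves, each 32 mm thick and 325 mm deep, spanning the full gap between the sides. The bottom shelf rests on the floor (its underside at z = 0) and the clear gap between one shelf's top and the next shelf's underside is 277 mm.

C is a four-legged stool. The seat is 282×347 mm, 42 mm thick, top at z = 436 mm. It stands on four square legs, each 26×26 mm in cross-section, from z = 0 to the seat underside, each flush with a corner of the seat.

The bookshelf is on top of the table. Two stools sit around the table at the −y, −x sides.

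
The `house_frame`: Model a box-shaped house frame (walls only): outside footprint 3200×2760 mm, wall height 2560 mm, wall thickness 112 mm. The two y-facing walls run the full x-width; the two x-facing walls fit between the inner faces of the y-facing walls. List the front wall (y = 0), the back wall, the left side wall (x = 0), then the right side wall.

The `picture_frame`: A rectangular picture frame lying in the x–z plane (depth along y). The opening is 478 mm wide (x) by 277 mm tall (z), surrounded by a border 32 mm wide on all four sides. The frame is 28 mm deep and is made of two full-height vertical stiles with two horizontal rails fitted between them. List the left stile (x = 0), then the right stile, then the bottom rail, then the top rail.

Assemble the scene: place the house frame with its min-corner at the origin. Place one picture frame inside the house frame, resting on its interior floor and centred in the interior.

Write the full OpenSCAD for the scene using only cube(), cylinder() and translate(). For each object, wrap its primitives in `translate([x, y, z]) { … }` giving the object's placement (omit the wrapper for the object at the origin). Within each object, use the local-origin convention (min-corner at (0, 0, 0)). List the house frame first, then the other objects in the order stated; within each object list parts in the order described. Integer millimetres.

cube([3200, 112, 2560]);
translate([0, 2648, 0]) cube([3200, 112, 2560]);
translate([0, 112, 0]) cube([112, 2536, 2560]);
translate([3088, 112, 0]) cube([112, 2536, 2560]);
translate([1329, 1366, 0]) {
  cube([32, 28, 341]);
  translate([510, 0, 0]) cube([32, 28, 341]);
  translate([32, 0, 0]) cube([478, 28, 32]);
  translate([32, 0, 309]) cube([478, 28, 32]);
}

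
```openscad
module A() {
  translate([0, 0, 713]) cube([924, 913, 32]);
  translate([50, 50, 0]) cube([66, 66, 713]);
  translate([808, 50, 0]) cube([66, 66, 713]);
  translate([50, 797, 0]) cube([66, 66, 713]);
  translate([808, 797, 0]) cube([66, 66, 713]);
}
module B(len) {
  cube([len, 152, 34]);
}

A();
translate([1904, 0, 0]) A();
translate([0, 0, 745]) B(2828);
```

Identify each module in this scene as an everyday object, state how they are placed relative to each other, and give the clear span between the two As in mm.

A is a table. B is a beam. A beam spans the tops of two tables. The clear span between the two tables is 980 mm.

Second table starts at x = 1904; first ends at x = 924; clear span = 1904 − 924 = 980 mm.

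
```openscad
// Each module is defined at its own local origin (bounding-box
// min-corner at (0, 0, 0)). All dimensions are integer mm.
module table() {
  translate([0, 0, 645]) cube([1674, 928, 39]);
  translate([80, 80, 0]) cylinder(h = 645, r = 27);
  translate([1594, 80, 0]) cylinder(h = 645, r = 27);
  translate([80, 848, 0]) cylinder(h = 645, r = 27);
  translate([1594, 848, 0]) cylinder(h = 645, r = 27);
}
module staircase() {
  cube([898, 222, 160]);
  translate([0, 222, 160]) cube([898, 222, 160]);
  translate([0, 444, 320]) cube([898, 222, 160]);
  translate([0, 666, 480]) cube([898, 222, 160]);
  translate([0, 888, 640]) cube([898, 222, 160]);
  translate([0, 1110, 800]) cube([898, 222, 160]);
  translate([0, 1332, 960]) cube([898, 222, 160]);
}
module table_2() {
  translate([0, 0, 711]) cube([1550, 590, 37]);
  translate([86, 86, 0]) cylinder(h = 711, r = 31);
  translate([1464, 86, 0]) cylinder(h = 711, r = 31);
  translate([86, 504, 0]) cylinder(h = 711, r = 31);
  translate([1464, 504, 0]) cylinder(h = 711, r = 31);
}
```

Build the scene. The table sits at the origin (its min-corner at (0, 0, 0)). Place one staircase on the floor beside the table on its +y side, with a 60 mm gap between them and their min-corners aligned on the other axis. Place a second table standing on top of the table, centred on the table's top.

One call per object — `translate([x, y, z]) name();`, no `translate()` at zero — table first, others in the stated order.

table();
translate([0, 988, 0]) staircase();
translate([62, 169, 684]) table_2();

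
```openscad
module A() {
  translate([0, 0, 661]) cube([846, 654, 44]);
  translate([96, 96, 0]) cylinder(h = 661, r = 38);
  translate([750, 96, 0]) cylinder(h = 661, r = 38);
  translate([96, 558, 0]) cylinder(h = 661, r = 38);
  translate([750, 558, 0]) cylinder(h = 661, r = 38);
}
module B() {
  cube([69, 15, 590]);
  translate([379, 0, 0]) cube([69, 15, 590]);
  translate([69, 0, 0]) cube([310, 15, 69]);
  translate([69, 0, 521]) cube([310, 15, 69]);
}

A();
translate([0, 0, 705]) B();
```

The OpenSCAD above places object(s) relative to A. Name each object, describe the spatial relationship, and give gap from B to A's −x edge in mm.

The picture frame's min-x is at 0; the table's min-x is 0; gap = 0 mm.

A is a table. B is a picture frame. The picture frame is on top of the table. The gap from the picture frame to the table's −x edge is 0 mm.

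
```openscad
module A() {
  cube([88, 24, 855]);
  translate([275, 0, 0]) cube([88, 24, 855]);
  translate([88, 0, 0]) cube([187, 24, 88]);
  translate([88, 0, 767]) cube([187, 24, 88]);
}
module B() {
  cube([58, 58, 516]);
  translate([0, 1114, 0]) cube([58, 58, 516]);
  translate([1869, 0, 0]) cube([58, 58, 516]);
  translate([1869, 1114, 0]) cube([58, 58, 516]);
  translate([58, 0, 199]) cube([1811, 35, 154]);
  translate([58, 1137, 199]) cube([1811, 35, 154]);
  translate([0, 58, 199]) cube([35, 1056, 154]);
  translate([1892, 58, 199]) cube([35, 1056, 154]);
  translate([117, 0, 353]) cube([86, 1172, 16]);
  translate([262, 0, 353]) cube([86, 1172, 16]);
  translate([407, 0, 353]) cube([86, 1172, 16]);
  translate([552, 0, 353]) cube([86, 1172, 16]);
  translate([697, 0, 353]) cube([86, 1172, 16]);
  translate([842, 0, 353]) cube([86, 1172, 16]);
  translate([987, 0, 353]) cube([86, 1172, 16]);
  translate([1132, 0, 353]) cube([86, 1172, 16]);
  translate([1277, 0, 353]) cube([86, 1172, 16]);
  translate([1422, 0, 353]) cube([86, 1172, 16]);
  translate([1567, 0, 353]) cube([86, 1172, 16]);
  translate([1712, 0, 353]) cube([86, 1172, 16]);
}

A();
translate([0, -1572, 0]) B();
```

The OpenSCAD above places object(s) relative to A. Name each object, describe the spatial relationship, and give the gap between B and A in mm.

The bed frame's nearest face is 400 mm from the picture frame's −y face.

A is a picture frame. B is a bed frame. The bed frame is on the floor beside the picture frame on its −y side. The gap between the bed frame and the picture frame is 400 mm.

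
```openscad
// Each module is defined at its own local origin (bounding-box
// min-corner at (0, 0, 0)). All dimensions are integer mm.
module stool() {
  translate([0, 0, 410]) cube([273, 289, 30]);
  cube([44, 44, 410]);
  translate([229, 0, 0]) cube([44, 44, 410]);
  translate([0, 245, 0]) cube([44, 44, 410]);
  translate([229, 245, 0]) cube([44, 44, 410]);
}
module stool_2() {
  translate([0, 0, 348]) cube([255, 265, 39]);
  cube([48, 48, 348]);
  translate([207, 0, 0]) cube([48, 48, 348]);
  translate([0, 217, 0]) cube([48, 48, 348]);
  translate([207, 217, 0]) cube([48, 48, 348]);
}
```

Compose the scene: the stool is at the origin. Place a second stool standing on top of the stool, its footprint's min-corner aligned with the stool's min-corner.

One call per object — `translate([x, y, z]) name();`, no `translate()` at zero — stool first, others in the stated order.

stool();
translate([0, 0, 440]) stool_2();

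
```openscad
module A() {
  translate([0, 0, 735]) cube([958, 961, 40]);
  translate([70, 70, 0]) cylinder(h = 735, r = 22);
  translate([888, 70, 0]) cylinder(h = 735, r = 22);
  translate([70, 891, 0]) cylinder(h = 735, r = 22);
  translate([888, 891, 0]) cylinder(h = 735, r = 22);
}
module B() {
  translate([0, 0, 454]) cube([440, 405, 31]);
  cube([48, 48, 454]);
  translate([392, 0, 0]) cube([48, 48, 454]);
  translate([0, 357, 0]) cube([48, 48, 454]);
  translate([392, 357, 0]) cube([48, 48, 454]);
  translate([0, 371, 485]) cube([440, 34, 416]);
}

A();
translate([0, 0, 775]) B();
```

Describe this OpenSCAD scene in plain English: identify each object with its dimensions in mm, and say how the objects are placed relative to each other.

A is a table with a 958×961 mm rectangular top, 40 mm thick, top surface at z = 775 mm, supported by four round legs of 44 mm diameter, each leg's bounding box inset 48 mm from the nearest pair of top edges, running from the floor.

B is a chair. The seat is a 440×405×31 mm slab with its top at z = 485 mm, on four 48×48 mm corner legs (flush with the seat edges, standing on z = 0). A flat backrest 34 mm thick, 416 mm tall, spans the full seat width and rises from the seat top along its +y edge, rear face flush with the rear of the seat.

The chair is on top of the table.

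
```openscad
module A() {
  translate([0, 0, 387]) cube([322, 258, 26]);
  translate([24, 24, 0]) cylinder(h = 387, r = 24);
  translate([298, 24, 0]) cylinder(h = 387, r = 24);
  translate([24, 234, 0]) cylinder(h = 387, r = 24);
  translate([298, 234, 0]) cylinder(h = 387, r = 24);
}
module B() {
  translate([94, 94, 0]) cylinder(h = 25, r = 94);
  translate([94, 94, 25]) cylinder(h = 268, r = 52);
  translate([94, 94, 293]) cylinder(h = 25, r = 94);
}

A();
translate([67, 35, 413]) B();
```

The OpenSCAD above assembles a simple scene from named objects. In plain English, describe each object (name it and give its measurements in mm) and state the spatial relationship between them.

A is a four-legged stool. The seat is a 322×258×26 mm slab whose top surface is at z = 413 mm; four round legs, each 48 mm in diameter, run from the floor (z = 0) to the underside of the seat, each leg's axis is inset half a diameter from the nearest pair of seat edges (so the leg's bounding box is flush with the corner).

B is a spool: two coaxial disc flanges of radius 94 mm and thickness 25 mm, joined by a core cylinder of radius 52 mm and height 268 mm. The lower flange rests on z = 0 and the three cylinders share a vertical axis.

The spool is on top of the stool, centred.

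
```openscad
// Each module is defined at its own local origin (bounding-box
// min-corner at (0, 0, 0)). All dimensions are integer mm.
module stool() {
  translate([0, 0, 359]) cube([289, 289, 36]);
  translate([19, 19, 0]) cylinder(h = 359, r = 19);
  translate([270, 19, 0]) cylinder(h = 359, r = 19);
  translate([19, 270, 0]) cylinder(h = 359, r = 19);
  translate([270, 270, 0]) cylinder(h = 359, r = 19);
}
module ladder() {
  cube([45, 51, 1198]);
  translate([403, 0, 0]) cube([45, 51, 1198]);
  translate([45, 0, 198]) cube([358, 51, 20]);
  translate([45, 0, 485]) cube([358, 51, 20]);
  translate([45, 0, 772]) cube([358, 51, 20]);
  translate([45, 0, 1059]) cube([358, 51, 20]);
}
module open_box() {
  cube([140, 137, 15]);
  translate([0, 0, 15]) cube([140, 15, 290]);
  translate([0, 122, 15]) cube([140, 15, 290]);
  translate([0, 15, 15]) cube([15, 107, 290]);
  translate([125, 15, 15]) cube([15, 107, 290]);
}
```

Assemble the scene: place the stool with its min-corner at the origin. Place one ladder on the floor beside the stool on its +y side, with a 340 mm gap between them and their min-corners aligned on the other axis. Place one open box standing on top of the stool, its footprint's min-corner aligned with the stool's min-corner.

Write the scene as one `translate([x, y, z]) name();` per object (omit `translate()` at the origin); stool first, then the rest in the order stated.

stool();
translate([0, 629, 0]) ladder();
translate([0, 0, 395]) open_box();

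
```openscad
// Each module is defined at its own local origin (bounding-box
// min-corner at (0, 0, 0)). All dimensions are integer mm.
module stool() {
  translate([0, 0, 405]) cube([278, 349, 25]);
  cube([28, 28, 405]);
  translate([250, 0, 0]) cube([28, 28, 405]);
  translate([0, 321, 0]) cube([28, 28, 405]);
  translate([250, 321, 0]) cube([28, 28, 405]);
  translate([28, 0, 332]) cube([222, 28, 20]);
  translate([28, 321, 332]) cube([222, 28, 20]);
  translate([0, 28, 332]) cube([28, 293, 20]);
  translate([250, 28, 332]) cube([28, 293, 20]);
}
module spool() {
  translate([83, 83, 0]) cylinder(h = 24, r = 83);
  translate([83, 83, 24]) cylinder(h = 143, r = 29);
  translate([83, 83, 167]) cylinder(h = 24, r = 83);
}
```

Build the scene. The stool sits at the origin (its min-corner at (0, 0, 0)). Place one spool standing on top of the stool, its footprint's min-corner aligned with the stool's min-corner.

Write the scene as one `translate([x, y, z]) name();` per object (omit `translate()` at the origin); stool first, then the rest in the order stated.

stool();
translate([0, 0, 430]) spool();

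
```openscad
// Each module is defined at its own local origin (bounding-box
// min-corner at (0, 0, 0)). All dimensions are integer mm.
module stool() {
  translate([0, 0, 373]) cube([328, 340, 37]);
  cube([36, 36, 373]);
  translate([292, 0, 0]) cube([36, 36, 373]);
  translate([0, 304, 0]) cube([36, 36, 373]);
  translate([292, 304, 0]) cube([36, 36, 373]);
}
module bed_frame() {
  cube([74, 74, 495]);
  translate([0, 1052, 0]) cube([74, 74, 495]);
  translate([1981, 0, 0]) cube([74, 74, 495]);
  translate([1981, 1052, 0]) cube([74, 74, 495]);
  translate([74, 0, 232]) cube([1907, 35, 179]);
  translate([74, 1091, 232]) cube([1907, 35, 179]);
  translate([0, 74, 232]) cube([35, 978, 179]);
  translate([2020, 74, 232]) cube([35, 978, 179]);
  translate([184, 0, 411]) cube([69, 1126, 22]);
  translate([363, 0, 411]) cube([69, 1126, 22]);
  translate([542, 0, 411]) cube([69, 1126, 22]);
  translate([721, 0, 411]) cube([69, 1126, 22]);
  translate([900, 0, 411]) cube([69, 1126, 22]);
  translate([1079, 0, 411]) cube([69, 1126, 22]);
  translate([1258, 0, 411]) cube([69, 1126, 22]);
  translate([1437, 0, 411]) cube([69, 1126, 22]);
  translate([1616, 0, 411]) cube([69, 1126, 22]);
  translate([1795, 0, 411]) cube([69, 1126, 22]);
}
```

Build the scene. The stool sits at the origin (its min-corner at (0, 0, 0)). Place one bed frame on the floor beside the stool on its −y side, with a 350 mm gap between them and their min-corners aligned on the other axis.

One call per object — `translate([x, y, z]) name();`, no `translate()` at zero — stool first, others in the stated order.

stool();
translate([0, -1476, 0]) bed_frame();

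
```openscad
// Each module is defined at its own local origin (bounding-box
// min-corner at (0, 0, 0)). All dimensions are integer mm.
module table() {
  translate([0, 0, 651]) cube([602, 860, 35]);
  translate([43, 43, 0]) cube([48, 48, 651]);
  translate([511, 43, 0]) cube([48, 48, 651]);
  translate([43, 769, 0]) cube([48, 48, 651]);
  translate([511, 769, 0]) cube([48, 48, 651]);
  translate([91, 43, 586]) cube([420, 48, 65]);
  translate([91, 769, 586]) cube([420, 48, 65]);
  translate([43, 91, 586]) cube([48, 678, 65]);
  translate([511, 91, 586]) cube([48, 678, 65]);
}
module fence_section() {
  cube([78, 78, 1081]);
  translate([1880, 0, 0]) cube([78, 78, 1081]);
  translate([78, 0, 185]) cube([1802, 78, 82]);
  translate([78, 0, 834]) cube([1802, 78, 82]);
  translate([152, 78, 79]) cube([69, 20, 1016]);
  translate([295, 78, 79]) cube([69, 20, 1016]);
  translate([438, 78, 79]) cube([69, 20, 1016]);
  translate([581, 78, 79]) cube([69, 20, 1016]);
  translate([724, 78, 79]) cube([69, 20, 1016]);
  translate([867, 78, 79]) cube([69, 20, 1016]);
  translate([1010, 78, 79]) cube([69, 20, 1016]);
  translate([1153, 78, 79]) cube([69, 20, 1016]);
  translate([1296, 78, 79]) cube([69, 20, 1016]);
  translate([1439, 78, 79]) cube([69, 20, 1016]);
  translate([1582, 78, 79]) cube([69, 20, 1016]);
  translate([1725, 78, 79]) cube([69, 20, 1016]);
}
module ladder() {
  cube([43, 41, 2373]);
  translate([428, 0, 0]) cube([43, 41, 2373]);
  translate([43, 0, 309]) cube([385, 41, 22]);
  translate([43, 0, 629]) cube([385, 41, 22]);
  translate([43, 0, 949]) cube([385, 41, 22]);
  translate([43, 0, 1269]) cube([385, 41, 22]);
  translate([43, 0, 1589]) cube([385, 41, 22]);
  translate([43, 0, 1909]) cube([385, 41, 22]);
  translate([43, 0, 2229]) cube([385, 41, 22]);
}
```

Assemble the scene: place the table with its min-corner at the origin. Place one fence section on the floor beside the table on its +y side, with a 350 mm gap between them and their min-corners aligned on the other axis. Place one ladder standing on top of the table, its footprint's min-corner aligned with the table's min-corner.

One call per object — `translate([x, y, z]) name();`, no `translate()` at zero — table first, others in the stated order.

table();
translate([0, 1210, 0]) fence_section();
translate([0, 0, 686]) ladder();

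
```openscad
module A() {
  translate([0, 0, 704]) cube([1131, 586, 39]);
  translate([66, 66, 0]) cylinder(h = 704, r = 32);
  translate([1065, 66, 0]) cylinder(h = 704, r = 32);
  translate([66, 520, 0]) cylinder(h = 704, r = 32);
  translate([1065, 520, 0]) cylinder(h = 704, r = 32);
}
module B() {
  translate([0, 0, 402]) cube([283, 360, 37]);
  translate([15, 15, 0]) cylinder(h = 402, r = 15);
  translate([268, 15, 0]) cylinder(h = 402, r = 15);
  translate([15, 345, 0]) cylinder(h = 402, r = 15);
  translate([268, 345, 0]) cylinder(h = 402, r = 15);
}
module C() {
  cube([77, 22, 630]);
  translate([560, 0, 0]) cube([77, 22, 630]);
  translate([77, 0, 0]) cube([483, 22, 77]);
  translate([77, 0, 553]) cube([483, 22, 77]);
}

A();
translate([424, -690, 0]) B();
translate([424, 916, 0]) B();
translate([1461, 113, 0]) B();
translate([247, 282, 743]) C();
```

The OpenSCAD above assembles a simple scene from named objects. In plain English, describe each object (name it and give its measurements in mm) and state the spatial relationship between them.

A is a table: top 1131 mm (x) × 586 mm (y), 39 mm thick, upper face at z = 743 mm, on four round legs of 64 mm diameter, each leg's bounding box inset 34 mm from the nearest pair of top edges, running from z = 0 to the bottom of the top.

B is a four-legged stool. The seat is a 283×360×37 mm slab whose top surface is at z = 439 mm; four round legs, each 30 mm in diameter, run from the floor (z = 0) to the underside of the seat, each leg's axis is inset half a diameter from the nearest pair of seat edges (so the leg's bounding box is flush with the corner).

C is a rectangular picture frame lying in the x–z plane (depth along y). The opening is 483 mm wide (x) by 476 mm tall (z), surrounded by a border 77 mm wide on all four sides. The frame is 22 mm deep and is made of two full-height vertical stiles with two horizontal rails fitted between them.

Three stools sit around the table at the −y, +y, +x sides. The picture frame is on top of the table, centred.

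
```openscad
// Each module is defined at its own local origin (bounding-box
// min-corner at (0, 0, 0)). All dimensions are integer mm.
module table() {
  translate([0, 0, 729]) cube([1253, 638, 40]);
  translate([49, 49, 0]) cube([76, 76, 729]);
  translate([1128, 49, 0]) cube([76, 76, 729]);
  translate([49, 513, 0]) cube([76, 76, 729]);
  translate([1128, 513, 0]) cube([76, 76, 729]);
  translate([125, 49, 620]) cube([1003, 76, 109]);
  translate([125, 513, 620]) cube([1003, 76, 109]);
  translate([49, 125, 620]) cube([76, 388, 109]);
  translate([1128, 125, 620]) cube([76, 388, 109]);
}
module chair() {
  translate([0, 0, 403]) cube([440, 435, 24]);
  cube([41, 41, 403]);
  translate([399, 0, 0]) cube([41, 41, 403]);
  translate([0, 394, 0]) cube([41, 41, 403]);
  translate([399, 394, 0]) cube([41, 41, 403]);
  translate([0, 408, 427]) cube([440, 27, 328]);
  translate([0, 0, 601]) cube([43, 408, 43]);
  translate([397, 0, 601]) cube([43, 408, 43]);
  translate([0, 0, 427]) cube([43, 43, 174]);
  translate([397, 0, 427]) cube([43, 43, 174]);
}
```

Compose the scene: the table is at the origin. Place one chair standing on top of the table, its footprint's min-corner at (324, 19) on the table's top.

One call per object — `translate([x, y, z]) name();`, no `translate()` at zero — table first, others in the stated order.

table();
translate([324, 19, 769]) chair();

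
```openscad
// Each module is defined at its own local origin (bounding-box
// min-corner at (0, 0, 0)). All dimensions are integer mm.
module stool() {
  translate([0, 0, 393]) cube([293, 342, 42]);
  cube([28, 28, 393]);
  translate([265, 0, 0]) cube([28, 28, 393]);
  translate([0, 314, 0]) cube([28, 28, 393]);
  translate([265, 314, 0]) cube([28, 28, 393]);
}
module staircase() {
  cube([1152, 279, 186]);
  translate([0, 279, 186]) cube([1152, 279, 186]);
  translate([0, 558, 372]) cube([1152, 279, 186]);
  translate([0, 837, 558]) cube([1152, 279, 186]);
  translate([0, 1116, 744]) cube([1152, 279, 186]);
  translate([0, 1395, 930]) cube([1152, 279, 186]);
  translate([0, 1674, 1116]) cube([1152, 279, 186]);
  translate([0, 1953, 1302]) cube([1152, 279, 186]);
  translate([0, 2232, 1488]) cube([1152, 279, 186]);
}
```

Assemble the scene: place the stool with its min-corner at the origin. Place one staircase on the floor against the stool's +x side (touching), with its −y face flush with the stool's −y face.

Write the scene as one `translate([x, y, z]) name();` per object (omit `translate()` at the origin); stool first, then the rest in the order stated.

stool();
translate([293, 0, 0]) staircase();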